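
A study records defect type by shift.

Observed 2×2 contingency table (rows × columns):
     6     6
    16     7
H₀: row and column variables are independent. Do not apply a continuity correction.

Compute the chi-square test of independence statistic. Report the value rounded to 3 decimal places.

test statistic = 1.293

Row totals [12, 23], col totals [22, 13], n=35
χ² = (6−7.54)²/7.54 + (6−4.46)²/4.46 + (16−14.46)²/14.46 + (7−8.54)²/8.54 = 1.2929
df = 1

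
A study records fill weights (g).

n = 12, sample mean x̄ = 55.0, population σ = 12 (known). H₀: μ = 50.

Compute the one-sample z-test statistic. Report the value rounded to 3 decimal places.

test statistic = 1.443

SE = σ/√n = 12/√12 = 3.4641
z = (x̄−μ₀)/SE = (55.0−50)/3.4641 = 1.4434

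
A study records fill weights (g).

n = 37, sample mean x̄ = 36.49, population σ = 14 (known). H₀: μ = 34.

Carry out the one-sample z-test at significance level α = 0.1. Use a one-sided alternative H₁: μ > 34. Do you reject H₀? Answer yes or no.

SE = σ/√n = 14/√37 = 2.3016
z = (x̄−μ₀)/SE = (36.49−34)/2.3016 = 1.0819
p-value (one-sided, H₁ greater) = 0.13966
At α=0.1: p ≥ α → fail to reject H₀

reject H₀: no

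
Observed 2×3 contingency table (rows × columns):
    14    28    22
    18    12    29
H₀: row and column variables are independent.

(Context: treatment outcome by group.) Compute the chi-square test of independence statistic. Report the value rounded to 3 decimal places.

test statistic = 7.670

Row totals [64, 59], col totals [32, 40, 51], n=123
χ² = (14−16.65)²/16.65 + (28−20.81)²/20.81 + (22−26.54)²/26.54 + (18−15.35)²/15.35 + (12−19.19)²/19.19 + (29−24.46)²/24.46 = 7.6702
df = 2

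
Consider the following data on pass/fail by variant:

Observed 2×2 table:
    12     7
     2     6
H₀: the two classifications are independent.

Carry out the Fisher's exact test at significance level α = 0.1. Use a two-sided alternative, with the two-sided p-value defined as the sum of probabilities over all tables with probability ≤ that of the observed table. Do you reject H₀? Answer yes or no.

Margins: r₁=19, r₂=8, c₁=14, c₂=13, n=27
p_obs = C(19,12)·C(8,2)/C(27,14); sum pmf over tables with pmf ≤ p_obs
p-value (two-sided) = 0.10319
At α=0.1: p ≥ α → fail to reject H₀

reject H₀: no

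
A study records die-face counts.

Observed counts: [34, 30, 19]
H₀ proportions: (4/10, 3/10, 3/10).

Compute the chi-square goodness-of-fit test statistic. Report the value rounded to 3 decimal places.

n = 83; E_i = n·p_i = [33.20, 24.90, 24.90]
χ² = (34−33.20)²/33.20 + (30−24.90)²/24.90 + (19−24.90)²/24.90 = 2.4618
df = 2

test statistic = 2.462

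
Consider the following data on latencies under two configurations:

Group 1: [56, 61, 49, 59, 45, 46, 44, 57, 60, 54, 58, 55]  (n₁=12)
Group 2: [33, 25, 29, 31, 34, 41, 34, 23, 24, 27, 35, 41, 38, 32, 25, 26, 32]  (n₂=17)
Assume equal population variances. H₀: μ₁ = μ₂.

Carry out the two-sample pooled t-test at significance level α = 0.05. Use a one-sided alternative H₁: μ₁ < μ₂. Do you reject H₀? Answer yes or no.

x̄₁=53.667, s₁=6.095, n₁=12
x̄₂=31.176, s₂=5.692, n₂=17
s_p² = [11·6.095² + 16·5.692²]/27 = 34.3384
SE = √(s_p²·(1/12+1/17)) = 2.2094
t = (53.667−31.176)/2.2094 = 10.1793
df = 27
p-value (one-sided, H₁ less) = 1.00000
At α=0.05: p ≥ α → fail to reject H₀

reject H₀: no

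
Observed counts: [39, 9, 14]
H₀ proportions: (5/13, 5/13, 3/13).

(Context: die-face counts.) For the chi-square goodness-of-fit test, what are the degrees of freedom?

degrees of freedom = 2

df = k − 1 = 3 − 1 = 2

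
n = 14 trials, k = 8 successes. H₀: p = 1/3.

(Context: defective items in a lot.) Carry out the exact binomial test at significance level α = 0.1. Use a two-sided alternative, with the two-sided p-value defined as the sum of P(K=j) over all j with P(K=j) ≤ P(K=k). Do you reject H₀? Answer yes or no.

Exact binomial: n=14, k=8, p₀=1/3=0.3333
P(X=j) = C(n,j)·p₀^j·(1−p₀)^(n−j); p = Σ P(X=j) over j with P(X=j) ≤ P(X=8)
p-value (two-sided) = 0.08502
At α=0.1: p < α → reject H₀

reject H₀: yes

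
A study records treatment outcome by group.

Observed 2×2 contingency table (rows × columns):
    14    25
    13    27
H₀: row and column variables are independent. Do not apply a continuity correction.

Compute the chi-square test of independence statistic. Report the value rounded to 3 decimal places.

test statistic = 0.101

Row totals [39, 40], col totals [27, 52], n=79
χ² = (14−13.33)²/13.33 + (25−25.67)²/25.67 + (13−13.67)²/13.67 + (27−26.33)²/26.33 = 0.1013
df = 1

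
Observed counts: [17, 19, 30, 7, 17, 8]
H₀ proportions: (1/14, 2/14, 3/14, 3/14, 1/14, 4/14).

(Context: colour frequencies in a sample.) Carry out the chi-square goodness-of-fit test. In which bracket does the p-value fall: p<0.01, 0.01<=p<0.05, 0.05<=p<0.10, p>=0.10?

n = 98; E_i = n·p_i = [7.00, 14.00, 21.00, 21.00, 7.00, 28.00]
χ² = (17−7.00)²/7.00 + (19−14.00)²/14.00 + (30−21.00)²/21.00 + (7−21.00)²/21.00 + (17−7.00)²/7.00 + (8−28.00)²/28.00 = 57.8333
df = 5
p-value (upper-tail) = 0.00000
→ bracket: p<0.01

p-value bracket: p<0.01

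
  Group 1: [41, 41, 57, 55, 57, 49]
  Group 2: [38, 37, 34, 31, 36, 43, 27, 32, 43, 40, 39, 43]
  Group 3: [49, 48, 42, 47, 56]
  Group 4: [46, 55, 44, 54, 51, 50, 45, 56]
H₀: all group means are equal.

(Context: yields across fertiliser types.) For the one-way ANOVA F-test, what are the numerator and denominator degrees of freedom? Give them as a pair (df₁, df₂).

degrees of freedom = [3, 27]

k = 4 groups, N = 31 total
df = (k−1, N−k) = (4−1, 31−4) = (3, 27)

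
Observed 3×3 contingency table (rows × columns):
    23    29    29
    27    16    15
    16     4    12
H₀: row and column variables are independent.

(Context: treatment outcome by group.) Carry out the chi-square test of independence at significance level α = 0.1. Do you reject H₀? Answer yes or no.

Row totals [81, 58, 32], col totals [66, 49, 56], n=171
χ² = (23−31.26)²/31.26 + (29−23.21)²/23.21 + (29−26.53)²/26.53 + (27−22.39)²/22.39 + (16−16.62)²/16.62 + (15−18.99)²/18.99 + (16−12.35)²/12.35 + (4−9.17)²/9.17 + (12−10.48)²/10.48 = 9.8861
df = 4
p-value (upper-tail) = 0.04239
At α=0.1: p < α → reject H₀

reject H₀: yes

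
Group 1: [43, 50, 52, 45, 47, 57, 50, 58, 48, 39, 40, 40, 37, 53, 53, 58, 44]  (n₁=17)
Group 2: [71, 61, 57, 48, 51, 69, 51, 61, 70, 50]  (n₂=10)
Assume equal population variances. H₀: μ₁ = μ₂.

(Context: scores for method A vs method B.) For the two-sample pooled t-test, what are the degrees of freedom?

degrees of freedom = 25

df = n₁ + n₂ − 2 = 17 + 10 − 2 = 25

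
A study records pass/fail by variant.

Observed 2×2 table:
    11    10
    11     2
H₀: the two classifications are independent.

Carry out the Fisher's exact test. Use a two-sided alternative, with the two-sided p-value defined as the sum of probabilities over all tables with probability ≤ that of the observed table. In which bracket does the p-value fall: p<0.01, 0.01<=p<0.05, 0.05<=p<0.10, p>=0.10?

Margins: r₁=21, r₂=13, c₁=22, c₂=12, n=34
p_obs = C(21,11)·C(13,11)/C(34,22); sum pmf over tables with pmf ≤ p_obs
p-value (two-sided) = 0.07496
→ bracket: 0.05<=p<0.10

p-value bracket: 0.05<=p<0.10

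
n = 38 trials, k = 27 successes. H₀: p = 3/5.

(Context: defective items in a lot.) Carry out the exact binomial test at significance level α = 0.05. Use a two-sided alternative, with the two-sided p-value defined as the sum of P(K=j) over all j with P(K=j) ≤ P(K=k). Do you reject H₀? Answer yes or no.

Exact binomial: n=38, k=27, p₀=3/5=0.6000
P(X=j) = C(n,j)·p₀^j·(1−p₀)^(n−j); p = Σ P(X=j) over j with P(X=j) ≤ P(X=27)
p-value (two-sided) = 0.18726
At α=0.05: p ≥ α → fail to reject H₀

reject H₀: no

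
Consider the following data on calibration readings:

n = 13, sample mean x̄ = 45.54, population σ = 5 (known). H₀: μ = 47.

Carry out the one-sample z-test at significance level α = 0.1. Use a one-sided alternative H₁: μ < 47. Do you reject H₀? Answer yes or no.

reject H₀: no

SE = σ/√n = 5/√13 = 1.3868
z = (x̄−μ₀)/SE = (45.54−47)/1.3868 = -1.0528
p-value (one-sided, H₁ less) = 0.14621
At α=0.1: p ≥ α → fail to reject H₀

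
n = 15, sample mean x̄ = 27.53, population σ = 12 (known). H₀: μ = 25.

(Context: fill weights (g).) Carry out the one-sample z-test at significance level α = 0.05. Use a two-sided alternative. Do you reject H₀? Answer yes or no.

SE = σ/√n = 12/√15 = 3.0984
z = (x̄−μ₀)/SE = (27.53−25)/3.0984 = 0.8166
p-value (two-sided) = 0.41418
At α=0.05: p ≥ α → fail to reject H₀

reject H₀: no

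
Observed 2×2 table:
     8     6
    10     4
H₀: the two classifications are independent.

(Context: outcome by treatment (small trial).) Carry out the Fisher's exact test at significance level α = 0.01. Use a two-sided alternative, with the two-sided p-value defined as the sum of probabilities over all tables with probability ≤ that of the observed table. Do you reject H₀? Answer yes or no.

reject H₀: no

Margins: r₁=14, r₂=14, c₁=18, c₂=10, n=28
p_obs = C(14,8)·C(14,10)/C(28,18); sum pmf over tables with pmf ≤ p_obs
p-value (two-sided) = 0.69458
At α=0.01: p ≥ α → fail to reject H₀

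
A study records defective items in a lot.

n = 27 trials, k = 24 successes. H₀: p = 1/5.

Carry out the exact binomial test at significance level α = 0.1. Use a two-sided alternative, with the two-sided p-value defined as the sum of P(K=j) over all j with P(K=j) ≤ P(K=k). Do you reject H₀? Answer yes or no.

Exact binomial: n=27, k=24, p₀=1/5=0.2000
P(X=j) = C(n,j)·p₀^j·(1−p₀)^(n−j); p = Σ P(X=j) over j with P(X=j) ≤ P(X=24)
p-value (two-sided) = 0.00000
At α=0.1: p < α → reject H₀

reject H₀: yes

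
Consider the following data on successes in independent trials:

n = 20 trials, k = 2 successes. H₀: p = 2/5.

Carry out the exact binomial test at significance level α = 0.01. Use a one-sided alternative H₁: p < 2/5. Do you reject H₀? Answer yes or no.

Exact binomial: n=20, k=2, p₀=2/5=0.4000
P(X≤2) from Σ C(n,i)·p₀^i·(1−p₀)^(n−i)
p-value (one-sided, H₁ less) = 0.00361
At α=0.01: p < α → reject H₀

reject H₀: yes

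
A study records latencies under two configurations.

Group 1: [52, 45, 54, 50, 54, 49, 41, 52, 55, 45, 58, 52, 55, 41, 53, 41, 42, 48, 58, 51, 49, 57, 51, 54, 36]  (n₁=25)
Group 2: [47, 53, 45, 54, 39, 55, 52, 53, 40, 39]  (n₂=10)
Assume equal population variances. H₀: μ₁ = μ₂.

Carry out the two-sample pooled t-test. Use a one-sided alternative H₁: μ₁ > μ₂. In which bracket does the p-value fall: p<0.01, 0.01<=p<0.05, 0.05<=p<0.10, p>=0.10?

x̄₁=49.720, s₁=5.969, n₁=25
x̄₂=47.700, s₂=6.550, n₂=10
s_p² = [24·5.969² + 9·6.550²]/33 = 37.6103
SE = √(s_p²·(1/25+1/10)) = 2.2947
t = (49.720−47.700)/2.2947 = 0.8803
df = 33
p-value (one-sided, H₁ greater) = 0.19253
→ bracket: p>=0.10

p-value bracket: p>=0.10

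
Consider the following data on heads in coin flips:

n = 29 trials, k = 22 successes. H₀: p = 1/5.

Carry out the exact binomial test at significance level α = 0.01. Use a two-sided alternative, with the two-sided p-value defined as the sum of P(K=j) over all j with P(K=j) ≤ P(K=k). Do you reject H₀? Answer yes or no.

Exact binomial: n=29, k=22, p₀=1/5=0.2000
P(X=j) = C(n,j)·p₀^j·(1−p₀)^(n−j); p = Σ P(X=j) over j with P(X=j) ≤ P(X=22)
p-value (two-sided) = 0.00000
At α=0.01: p < α → reject H₀

reject H₀: yes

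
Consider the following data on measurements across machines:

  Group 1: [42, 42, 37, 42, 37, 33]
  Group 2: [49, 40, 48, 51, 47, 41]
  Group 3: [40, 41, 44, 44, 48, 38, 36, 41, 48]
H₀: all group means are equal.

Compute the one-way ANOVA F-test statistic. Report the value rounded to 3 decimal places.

Group means [38.83, 46.00, 42.22], grand mean 42.333
SSB = Σnᵢ(x̄ᵢ−x̄)² = 154.278; SSW = ΣΣ(x−x̄ᵢ)² = 308.389
MSB = 154.278/2 = 77.1389; MSW = 308.389/18 = 17.1327
F = MSB/MSW = 4.5024
df = (2, 18)

test statistic = 4.502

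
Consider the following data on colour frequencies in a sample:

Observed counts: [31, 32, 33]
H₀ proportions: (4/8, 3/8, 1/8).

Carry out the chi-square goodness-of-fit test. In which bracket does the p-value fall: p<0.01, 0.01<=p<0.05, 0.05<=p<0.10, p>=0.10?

n = 96; E_i = n·p_i = [48.00, 36.00, 12.00]
χ² = (31−48.00)²/48.00 + (32−36.00)²/36.00 + (33−12.00)²/12.00 = 43.2153
df = 2
p-value (upper-tail) = 0.00000
→ bracket: p<0.01

p-value bracket: p<0.01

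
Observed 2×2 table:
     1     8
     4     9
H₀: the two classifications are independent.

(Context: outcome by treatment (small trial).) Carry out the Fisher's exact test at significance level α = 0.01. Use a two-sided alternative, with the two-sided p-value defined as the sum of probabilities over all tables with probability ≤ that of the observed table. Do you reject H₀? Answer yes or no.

Margins: r₁=9, r₂=13, c₁=5, c₂=17, n=22
p_obs = C(9,1)·C(13,4)/C(22,5); sum pmf over tables with pmf ≤ p_obs
p-value (two-sided) = 0.36022
At α=0.01: p ≥ α → fail to reject H₀

reject H₀: no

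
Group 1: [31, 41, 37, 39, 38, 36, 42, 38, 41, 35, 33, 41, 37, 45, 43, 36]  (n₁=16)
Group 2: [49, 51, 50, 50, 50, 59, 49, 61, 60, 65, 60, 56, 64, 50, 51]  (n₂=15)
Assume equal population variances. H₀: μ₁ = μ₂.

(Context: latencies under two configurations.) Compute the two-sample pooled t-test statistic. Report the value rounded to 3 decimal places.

x̄₁=38.312, s₁=3.737, n₁=16
x̄₂=55.000, s₂=5.904, n₂=15
s_p² = [15·3.737² + 14·5.904²]/29 = 24.0496
SE = √(s_p²·(1/16+1/15)) = 1.7625
t = (38.312−55.000)/1.7625 = -9.4681
df = 29

test statistic = -9.468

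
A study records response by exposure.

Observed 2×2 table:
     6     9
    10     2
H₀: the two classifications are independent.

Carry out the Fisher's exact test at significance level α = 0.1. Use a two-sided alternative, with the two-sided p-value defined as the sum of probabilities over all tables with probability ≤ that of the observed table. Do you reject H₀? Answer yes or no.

reject H₀: yes

Margins: r₁=15, r₂=12, c₁=16, c₂=11, n=27
p_obs = C(15,6)·C(12,10)/C(27,16); sum pmf over tables with pmf ≤ p_obs
p-value (two-sided) = 0.04733
At α=0.1: p < α → reject H₀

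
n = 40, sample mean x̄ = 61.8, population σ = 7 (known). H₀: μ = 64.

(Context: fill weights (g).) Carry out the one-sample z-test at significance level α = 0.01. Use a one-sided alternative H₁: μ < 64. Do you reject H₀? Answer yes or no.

SE = σ/√n = 7/√40 = 1.1068
z = (x̄−μ₀)/SE = (61.8−64)/1.1068 = -1.9877
p-value (one-sided, H₁ less) = 0.02342
At α=0.01: p ≥ α → fail to reject H₀

reject H₀: no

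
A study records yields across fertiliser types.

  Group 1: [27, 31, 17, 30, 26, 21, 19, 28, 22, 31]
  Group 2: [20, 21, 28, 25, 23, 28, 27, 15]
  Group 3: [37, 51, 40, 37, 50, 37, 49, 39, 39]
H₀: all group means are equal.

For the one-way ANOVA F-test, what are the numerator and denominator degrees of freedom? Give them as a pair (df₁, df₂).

k = 3 groups, N = 27 total
df = (k−1, N−k) = (3−1, 27−3) = (2, 24)

degrees of freedom = [2, 24]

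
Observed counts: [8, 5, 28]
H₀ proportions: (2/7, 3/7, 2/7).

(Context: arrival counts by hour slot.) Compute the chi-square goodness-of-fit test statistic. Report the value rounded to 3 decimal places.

n = 41; E_i = n·p_i = [11.71, 17.57, 11.71]
χ² = (8−11.71)²/11.71 + (5−17.57)²/17.57 + (28−11.71)²/11.71 = 32.8130
df = 2

test statistic = 32.813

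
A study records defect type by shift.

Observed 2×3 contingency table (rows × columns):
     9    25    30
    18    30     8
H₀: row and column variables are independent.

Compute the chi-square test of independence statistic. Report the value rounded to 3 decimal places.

test statistic = 15.728

Row totals [64, 56], col totals [27, 55, 38], n=120
χ² = (9−14.40)²/14.40 + (25−29.33)²/29.33 + (30−20.27)²/20.27 + (18−12.60)²/12.60 + (30−25.67)²/25.67 + (8−17.73)²/17.73 = 15.7280
df = 2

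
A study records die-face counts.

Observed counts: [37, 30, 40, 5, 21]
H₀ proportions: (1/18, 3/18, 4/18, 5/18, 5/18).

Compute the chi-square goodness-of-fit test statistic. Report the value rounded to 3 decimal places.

test statistic = 159.629

n = 133; E_i = n·p_i = [7.39, 22.17, 29.56, 36.94, 36.94]
χ² = (37−7.39)²/7.39 + (30−22.17)²/22.17 + (40−29.56)²/29.56 + (5−36.94)²/36.94 + (21−36.94)²/36.94 = 159.6286
df = 4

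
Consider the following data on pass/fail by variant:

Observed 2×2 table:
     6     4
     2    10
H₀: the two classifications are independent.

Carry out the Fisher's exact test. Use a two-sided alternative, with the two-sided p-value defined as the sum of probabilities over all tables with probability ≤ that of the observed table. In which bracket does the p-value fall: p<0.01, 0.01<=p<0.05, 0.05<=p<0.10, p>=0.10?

Margins: r₁=10, r₂=12, c₁=8, c₂=14, n=22
p_obs = C(10,6)·C(12,2)/C(22,8); sum pmf over tables with pmf ≤ p_obs
p-value (two-sided) = 0.07430
→ bracket: 0.05<=p<0.10

p-value bracket: 0.05<=p<0.10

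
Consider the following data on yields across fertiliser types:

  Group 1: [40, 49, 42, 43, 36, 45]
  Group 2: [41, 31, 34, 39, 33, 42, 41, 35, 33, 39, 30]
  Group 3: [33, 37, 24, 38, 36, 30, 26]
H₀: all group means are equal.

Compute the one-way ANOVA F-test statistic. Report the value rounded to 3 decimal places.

Group means [42.50, 36.18, 32.00], grand mean 36.542
SSB = Σnᵢ(x̄ᵢ−x̄)² = 358.822; SSW = ΣΣ(x−x̄ᵢ)² = 467.136
MSB = 358.822/2 = 179.4110; MSW = 467.136/21 = 22.2446
F = MSB/MSW = 8.0654
df = (2, 21)

test statistic = 8.065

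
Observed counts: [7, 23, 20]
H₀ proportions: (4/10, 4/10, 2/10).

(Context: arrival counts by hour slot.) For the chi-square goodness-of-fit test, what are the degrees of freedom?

degrees of freedom = 2

df = k − 1 = 3 − 1 = 2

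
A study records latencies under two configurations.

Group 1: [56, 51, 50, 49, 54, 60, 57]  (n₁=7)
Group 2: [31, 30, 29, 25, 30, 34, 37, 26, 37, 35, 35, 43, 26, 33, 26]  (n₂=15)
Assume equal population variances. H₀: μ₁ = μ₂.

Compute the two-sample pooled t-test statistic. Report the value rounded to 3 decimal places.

test statistic = 9.969

x̄₁=53.857, s₁=4.059, n₁=7
x̄₂=31.800, s₂=5.130, n₂=15
s_p² = [6·4.059² + 14·5.130²]/20 = 23.3629
SE = √(s_p²·(1/7+1/15)) = 2.2125
t = (53.857−31.800)/2.2125 = 9.9694
df = 20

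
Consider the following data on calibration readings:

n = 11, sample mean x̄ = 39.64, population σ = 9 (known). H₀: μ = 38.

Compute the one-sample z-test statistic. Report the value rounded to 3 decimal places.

test statistic = 0.604

SE = σ/√n = 9/√11 = 2.7136
z = (x̄−μ₀)/SE = (39.64−38)/2.7136 = 0.6044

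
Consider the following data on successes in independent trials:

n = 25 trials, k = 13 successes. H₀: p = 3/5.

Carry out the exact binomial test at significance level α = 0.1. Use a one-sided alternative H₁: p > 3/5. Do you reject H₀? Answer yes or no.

Exact binomial: n=25, k=13, p₀=3/5=0.6000
P(X≥13) from Σ C(n,i)·p₀^i·(1−p₀)^(n−i)
p-value (one-sided, H₁ greater) = 0.84623
At α=0.1: p ≥ α → fail to reject H₀

reject H₀: no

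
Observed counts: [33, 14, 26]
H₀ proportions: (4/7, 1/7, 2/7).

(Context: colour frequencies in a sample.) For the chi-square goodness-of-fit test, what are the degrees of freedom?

df = k − 1 = 3 − 1 = 2

degrees of freedom = 2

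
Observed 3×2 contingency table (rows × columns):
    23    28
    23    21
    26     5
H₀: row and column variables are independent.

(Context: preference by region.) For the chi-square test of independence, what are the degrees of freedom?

degrees of freedom = 2

df = (r−1)(c−1) = (3−1)·(2−1) = 2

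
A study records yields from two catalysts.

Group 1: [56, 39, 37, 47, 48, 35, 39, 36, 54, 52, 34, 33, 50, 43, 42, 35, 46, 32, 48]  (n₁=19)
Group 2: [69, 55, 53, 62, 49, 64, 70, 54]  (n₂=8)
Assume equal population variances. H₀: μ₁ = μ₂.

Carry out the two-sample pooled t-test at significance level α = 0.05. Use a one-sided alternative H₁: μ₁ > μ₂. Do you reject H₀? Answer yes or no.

reject H₀: no

x̄₁=42.421, s₁=7.589, n₁=19
x̄₂=59.500, s₂=7.838, n₂=8
s_p² = [18·7.589² + 7·7.838²]/25 = 58.6653
SE = √(s_p²·(1/19+1/8)) = 3.2281
t = (42.421−59.500)/3.2281 = -5.2907
df = 25
p-value (one-sided, H₁ greater) = 0.99999
At α=0.05: p ≥ α → fail to reject H₀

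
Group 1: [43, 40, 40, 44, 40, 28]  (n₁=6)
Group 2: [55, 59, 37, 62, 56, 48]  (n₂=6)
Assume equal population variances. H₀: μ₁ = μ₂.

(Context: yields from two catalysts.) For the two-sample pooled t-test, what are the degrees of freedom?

degrees of freedom = 10

df = n₁ + n₂ − 2 = 6 + 6 − 2 = 10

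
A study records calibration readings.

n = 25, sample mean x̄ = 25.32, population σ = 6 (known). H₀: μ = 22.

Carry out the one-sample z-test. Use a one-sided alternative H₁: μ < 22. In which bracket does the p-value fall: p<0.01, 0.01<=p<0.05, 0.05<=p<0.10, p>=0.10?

p-value bracket: p>=0.10

SE = σ/√n = 6/√25 = 1.2000
z = (x̄−μ₀)/SE = (25.32−22)/1.2000 = 2.7667
p-value (one-sided, H₁ less) = 0.99717
→ bracket: p>=0.10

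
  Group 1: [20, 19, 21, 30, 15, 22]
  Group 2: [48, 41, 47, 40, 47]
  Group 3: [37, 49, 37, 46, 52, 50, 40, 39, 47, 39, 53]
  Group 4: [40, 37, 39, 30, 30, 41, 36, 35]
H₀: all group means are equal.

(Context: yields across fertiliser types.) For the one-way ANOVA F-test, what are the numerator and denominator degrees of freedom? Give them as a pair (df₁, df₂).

k = 4 groups, N = 30 total
df = (k−1, N−k) = (4−1, 30−4) = (3, 26)

degrees of freedom = [3, 26]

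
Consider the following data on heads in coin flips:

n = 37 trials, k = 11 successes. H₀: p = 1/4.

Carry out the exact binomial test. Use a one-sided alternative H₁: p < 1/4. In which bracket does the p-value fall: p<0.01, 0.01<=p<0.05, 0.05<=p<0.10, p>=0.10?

Exact binomial: n=37, k=11, p₀=1/4=0.2500
P(X≤11) from Σ C(n,i)·p₀^i·(1−p₀)^(n−i)
p-value (one-sided, H₁ less) = 0.80598
→ bracket: p>=0.10

p-value bracket: p>=0.10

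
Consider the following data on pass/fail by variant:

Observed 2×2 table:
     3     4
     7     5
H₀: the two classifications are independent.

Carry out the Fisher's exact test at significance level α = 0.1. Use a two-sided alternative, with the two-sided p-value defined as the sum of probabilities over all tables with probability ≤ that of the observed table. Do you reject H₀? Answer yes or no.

reject H₀: no

Margins: r₁=7, r₂=12, c₁=10, c₂=9, n=19
p_obs = C(7,3)·C(12,7)/C(19,10); sum pmf over tables with pmf ≤ p_obs
p-value (two-sided) = 0.64992
At α=0.1: p ≥ α → fail to reject H₀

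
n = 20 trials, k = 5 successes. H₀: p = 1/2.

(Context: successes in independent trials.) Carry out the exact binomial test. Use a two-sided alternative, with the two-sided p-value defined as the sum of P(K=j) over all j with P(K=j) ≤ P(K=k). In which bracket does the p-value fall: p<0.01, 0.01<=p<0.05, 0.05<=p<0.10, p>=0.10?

Exact binomial: n=20, k=5, p₀=1/2=0.5000
P(X=j) = C(n,j)·p₀^j·(1−p₀)^(n−j); p = Σ P(X=j) over j with P(X=j) ≤ P(X=5)
p-value (two-sided) = 0.04139
→ bracket: 0.01<=p<0.05

p-value bracket: 0.01<=p<0.05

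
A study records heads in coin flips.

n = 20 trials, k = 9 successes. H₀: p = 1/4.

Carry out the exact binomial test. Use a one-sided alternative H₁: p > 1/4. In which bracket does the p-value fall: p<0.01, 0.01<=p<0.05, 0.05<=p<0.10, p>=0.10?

Exact binomial: n=20, k=9, p₀=1/4=0.2500
P(X≥9) from Σ C(n,i)·p₀^i·(1−p₀)^(n−i)
p-value (one-sided, H₁ greater) = 0.04093
→ bracket: 0.01<=p<0.05

p-value bracket: 0.01<=p<0.05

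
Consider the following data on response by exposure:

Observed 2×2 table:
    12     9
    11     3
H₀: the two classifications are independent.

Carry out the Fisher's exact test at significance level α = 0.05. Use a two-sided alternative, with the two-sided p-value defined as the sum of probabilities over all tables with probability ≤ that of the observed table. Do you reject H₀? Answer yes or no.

reject H₀: no

Margins: r₁=21, r₂=14, c₁=23, c₂=12, n=35
p_obs = C(21,12)·C(14,11)/C(35,23); sum pmf over tables with pmf ≤ p_obs
p-value (two-sided) = 0.28164
At α=0.05: p ≥ α → fail to reject H₀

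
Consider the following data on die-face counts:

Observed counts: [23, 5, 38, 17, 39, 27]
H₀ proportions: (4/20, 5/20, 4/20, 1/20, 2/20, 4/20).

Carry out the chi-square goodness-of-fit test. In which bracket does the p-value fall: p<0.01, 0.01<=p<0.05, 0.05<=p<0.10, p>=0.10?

p-value bracket: p<0.01

n = 149; E_i = n·p_i = [29.80, 37.25, 29.80, 7.45, 14.90, 29.80]
χ² = (23−29.80)²/29.80 + (5−37.25)²/37.25 + (38−29.80)²/29.80 + (17−7.45)²/7.45 + (39−14.90)²/14.90 + (27−29.80)²/29.80 = 83.2148
df = 5
p-value (upper-tail) = 0.00000
→ bracket: p<0.01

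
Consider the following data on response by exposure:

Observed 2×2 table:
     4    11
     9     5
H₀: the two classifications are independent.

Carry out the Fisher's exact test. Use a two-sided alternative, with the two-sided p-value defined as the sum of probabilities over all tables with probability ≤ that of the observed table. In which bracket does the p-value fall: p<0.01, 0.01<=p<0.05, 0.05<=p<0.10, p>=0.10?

p-value bracket: 0.05<=p<0.10

Margins: r₁=15, r₂=14, c₁=13, c₂=16, n=29
p_obs = C(15,4)·C(14,9)/C(29,13); sum pmf over tables with pmf ≤ p_obs
p-value (two-sided) = 0.06560
→ bracket: 0.05<=p<0.10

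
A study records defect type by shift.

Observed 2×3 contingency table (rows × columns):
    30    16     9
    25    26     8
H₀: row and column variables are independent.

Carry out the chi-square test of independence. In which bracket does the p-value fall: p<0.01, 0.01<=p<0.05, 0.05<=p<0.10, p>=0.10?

Row totals [55, 59], col totals [55, 42, 17], n=114
χ² = (30−26.54)²/26.54 + (16−20.26)²/20.26 + (9−8.20)²/8.20 + (25−28.46)²/28.46 + (26−21.74)²/21.74 + (8−8.80)²/8.80 = 2.7574
df = 2
p-value (upper-tail) = 0.25191
→ bracket: p>=0.10

p-value bracket: p>=0.10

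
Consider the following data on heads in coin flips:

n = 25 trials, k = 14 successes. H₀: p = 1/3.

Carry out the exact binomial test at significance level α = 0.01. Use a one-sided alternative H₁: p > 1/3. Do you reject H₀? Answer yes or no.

reject H₀: no

Exact binomial: n=25, k=14, p₀=1/3=0.3333
P(X≥14) from Σ C(n,i)·p₀^i·(1−p₀)^(n−i)
p-value (one-sided, H₁ greater) = 0.01637
At α=0.01: p ≥ α → fail to reject H₀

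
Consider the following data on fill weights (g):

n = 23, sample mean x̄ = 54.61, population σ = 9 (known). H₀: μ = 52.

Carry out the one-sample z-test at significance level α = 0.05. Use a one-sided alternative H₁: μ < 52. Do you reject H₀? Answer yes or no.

SE = σ/√n = 9/√23 = 1.8766
z = (x̄−μ₀)/SE = (54.61−52)/1.8766 = 1.3908
p-value (one-sided, H₁ less) = 0.91786
At α=0.05: p ≥ α → fail to reject H₀

reject H₀: no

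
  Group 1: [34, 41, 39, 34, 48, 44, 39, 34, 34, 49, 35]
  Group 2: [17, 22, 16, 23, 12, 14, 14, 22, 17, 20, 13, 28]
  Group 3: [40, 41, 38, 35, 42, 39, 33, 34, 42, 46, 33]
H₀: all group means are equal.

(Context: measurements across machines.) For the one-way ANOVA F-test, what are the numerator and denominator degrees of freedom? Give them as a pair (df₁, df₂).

degrees of freedom = [2, 31]

k = 3 groups, N = 34 total
df = (k−1, N−k) = (3−1, 34−3) = (2, 31)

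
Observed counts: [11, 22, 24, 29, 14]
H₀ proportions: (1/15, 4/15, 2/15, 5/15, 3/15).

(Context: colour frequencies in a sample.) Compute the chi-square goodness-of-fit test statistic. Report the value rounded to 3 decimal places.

test statistic = 14.530

n = 100; E_i = n·p_i = [6.67, 26.67, 13.33, 33.33, 20.00]
χ² = (11−6.67)²/6.67 + (22−26.67)²/26.67 + (24−13.33)²/13.33 + (29−33.33)²/33.33 + (14−20.00)²/20.00 = 14.5300
df = 4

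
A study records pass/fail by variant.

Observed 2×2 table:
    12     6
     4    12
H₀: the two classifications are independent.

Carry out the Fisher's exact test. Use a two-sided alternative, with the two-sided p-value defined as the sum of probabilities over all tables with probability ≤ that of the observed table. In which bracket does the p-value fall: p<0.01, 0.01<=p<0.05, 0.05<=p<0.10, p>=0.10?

Margins: r₁=18, r₂=16, c₁=16, c₂=18, n=34
p_obs = C(18,12)·C(16,4)/C(34,16); sum pmf over tables with pmf ≤ p_obs
p-value (two-sided) = 0.02042
→ bracket: 0.01<=p<0.05

p-value bracket: 0.01<=p<0.05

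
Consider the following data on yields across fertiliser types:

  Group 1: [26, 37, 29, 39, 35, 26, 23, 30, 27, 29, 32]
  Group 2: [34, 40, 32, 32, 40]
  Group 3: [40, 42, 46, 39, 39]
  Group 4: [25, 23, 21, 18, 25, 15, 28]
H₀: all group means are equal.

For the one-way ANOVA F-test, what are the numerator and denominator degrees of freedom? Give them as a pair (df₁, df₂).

k = 4 groups, N = 28 total
df = (k−1, N−k) = (4−1, 28−4) = (3, 24)

degrees of freedom = [3, 24]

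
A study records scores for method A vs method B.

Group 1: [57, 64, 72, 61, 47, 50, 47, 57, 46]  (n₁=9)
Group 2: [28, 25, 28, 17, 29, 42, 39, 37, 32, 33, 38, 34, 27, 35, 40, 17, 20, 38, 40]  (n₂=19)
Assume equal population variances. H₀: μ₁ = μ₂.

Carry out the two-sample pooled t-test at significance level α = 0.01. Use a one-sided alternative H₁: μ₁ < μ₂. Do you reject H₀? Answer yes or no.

reject H₀: no

x̄₁=55.667, s₁=8.972, n₁=9
x̄₂=31.526, s₂=7.792, n₂=19
s_p² = [8·8.972² + 18·7.792²]/26 = 66.7976
SE = √(s_p²·(1/9+1/19)) = 3.3072
t = (55.667−31.526)/3.3072 = 7.2993
df = 26
p-value (one-sided, H₁ less) = 1.00000
At α=0.01: p ≥ α → fail to reject H₀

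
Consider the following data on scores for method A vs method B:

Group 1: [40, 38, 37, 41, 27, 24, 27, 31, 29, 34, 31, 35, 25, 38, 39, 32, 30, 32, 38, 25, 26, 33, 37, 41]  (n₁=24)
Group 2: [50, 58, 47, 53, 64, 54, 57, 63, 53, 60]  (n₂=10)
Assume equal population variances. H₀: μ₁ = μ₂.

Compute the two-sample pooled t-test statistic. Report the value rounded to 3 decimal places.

test statistic = -11.133

x̄₁=32.917, s₁=5.477, n₁=24
x̄₂=55.900, s₂=5.507, n₂=10
s_p² = [23·5.477² + 9·5.507²]/32 = 30.0854
SE = √(s_p²·(1/24+1/10)) = 2.0645
t = (32.917−55.900)/2.0645 = -11.1327
df = 32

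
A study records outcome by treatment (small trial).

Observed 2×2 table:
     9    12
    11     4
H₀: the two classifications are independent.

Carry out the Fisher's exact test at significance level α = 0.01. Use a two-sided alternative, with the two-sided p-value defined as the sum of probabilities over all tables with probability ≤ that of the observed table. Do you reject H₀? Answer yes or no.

Margins: r₁=21, r₂=15, c₁=20, c₂=16, n=36
p_obs = C(21,9)·C(15,11)/C(36,20); sum pmf over tables with pmf ≤ p_obs
p-value (two-sided) = 0.09585
At α=0.01: p ≥ α → fail to reject H₀

reject H₀: no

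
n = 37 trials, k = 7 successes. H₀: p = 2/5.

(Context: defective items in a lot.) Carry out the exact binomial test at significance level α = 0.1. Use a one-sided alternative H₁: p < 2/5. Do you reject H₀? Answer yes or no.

Exact binomial: n=37, k=7, p₀=2/5=0.4000
P(X≤7) from Σ C(n,i)·p₀^i·(1−p₀)^(n−i)
p-value (one-sided, H₁ less) = 0.00544
At α=0.1: p < α → reject H₀

reject H₀: yes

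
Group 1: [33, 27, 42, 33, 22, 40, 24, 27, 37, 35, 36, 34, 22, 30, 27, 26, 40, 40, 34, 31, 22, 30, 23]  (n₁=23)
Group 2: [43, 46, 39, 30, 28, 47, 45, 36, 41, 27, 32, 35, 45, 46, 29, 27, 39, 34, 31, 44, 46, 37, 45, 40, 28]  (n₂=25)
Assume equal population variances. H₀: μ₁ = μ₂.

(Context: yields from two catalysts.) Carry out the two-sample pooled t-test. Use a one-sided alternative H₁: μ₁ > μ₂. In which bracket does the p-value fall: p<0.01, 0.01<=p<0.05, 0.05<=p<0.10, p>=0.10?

p-value bracket: p>=0.10

x̄₁=31.087, s₁=6.388, n₁=23
x̄₂=37.600, s₂=7.053, n₂=25
s_p² = [22·6.388² + 24·7.053²]/46 = 45.4745
SE = √(s_p²·(1/23+1/25)) = 1.9484
t = (31.087−37.600)/1.9484 = -3.3428
df = 46
p-value (one-sided, H₁ greater) = 0.99917
→ bracket: p>=0.10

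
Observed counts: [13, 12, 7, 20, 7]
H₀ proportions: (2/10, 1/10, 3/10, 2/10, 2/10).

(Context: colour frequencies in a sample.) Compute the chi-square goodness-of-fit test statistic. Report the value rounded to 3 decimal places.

test statistic = 20.548

n = 59; E_i = n·p_i = [11.80, 5.90, 17.70, 11.80, 11.80]
χ² = (13−11.80)²/11.80 + (12−5.90)²/5.90 + (7−17.70)²/17.70 + (20−11.80)²/11.80 + (7−11.80)²/11.80 = 20.5480
df = 4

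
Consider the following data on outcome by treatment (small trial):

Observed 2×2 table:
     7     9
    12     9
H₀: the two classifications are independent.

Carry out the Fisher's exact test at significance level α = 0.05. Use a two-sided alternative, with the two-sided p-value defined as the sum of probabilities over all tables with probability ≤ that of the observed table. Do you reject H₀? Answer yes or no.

reject H₀: no

Margins: r₁=16, r₂=21, c₁=19, c₂=18, n=37
p_obs = C(16,7)·C(21,12)/C(37,19); sum pmf over tables with pmf ≤ p_obs
p-value (two-sided) = 0.51481
At α=0.05: p ≥ α → fail to reject H₀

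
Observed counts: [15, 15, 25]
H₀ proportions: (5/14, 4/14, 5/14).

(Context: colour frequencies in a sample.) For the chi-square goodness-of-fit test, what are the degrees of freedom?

degrees of freedom = 2

df = k − 1 = 3 − 1 = 2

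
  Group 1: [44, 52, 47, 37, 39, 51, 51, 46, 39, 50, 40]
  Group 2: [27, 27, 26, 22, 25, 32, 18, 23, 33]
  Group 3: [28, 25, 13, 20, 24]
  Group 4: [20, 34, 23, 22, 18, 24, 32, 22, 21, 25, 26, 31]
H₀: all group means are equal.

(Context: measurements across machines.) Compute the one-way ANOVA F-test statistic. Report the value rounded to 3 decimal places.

Group means [45.09, 25.89, 22.00, 24.83], grand mean 30.730
SSB = Σnᵢ(x̄ᵢ−x̄)² = 3277.833; SSW = ΣΣ(x−x̄ᵢ)² = 903.465
MSB = 3277.833/3 = 1092.6109; MSW = 903.465/33 = 27.3777
F = MSB/MSW = 39.9088
df = (3, 33)

test statistic = 39.909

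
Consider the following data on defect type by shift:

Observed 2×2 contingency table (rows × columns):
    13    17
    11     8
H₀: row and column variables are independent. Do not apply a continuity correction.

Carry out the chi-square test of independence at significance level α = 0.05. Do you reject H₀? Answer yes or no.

reject H₀: no

Row totals [30, 19], col totals [24, 25], n=49
χ² = (13−14.69)²/14.69 + (17−15.31)²/15.31 + (11−9.31)²/9.31 + (8−9.69)²/9.69 = 0.9870
df = 1
p-value (upper-tail) = 0.32047
At α=0.05: p ≥ α → fail to reject H₀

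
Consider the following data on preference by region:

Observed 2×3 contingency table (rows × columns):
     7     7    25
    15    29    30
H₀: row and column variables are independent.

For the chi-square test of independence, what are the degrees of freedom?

df = (r−1)(c−1) = (2−1)·(3−1) = 2

degrees of freedom = 2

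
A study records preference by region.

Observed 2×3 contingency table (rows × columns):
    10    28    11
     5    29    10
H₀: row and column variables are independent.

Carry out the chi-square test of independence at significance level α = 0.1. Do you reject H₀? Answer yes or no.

Row totals [49, 44], col totals [15, 57, 21], n=93
χ² = (10−7.90)²/7.90 + (28−30.03)²/30.03 + (11−11.06)²/11.06 + (5−7.10)²/7.10 + (29−26.97)²/26.97 + (10−9.94)²/9.94 = 1.4673
df = 2
p-value (upper-tail) = 0.48016
At α=0.1: p ≥ α → fail to reject H₀

reject H₀: no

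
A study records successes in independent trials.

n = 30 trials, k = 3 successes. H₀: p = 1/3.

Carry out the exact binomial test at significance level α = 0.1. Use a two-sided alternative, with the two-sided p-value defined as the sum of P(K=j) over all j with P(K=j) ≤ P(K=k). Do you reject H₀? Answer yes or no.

reject H₀: yes

Exact binomial: n=30, k=3, p₀=1/3=0.3333
P(X=j) = C(n,j)·p₀^j·(1−p₀)^(n−j); p = Σ P(X=j) over j with P(X=j) ≤ P(X=3)
p-value (two-sided) = 0.00576
At α=0.1: p < α → reject H₀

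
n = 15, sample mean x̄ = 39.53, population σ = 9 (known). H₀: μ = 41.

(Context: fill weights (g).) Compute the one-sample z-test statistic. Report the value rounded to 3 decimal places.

test statistic = -0.633

SE = σ/√n = 9/√15 = 2.3238
z = (x̄−μ₀)/SE = (39.53−41)/2.3238 = -0.6326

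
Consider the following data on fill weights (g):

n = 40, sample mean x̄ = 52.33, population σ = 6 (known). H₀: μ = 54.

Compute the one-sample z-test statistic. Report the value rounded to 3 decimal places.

test statistic = -1.760

SE = σ/√n = 6/√40 = 0.9487
z = (x̄−μ₀)/SE = (52.33−54)/0.9487 = -1.7603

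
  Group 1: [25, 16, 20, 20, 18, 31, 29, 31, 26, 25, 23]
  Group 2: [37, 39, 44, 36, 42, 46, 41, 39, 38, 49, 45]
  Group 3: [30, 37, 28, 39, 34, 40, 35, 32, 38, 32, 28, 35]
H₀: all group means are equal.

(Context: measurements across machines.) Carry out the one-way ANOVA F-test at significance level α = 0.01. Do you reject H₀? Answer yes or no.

reject H₀: yes

Group means [24.00, 41.45, 34.00], grand mean 33.176
SSB = Σnᵢ(x̄ᵢ−x̄)² = 1688.214; SSW = ΣΣ(x−x̄ᵢ)² = 616.727
MSB = 1688.214/2 = 844.1070; MSW = 616.727/31 = 19.8944
F = MSB/MSW = 42.4293
df = (2, 31)
p-value (upper-tail) = 0.00000
At α=0.01: p < α → reject H₀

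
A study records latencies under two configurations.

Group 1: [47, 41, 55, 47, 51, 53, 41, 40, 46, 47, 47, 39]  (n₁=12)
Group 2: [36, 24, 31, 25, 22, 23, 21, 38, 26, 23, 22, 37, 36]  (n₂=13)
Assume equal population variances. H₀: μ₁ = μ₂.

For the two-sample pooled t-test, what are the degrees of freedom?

df = n₁ + n₂ − 2 = 12 + 13 − 2 = 23

degrees of freedom = 23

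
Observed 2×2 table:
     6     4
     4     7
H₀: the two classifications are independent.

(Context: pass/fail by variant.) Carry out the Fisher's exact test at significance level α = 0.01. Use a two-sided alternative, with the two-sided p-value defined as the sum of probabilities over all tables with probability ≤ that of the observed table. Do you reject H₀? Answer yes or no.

Margins: r₁=10, r₂=11, c₁=10, c₂=11, n=21
p_obs = C(10,6)·C(11,4)/C(21,10); sum pmf over tables with pmf ≤ p_obs
p-value (two-sided) = 0.39486
At α=0.01: p ≥ α → fail to reject H₀

reject H₀: no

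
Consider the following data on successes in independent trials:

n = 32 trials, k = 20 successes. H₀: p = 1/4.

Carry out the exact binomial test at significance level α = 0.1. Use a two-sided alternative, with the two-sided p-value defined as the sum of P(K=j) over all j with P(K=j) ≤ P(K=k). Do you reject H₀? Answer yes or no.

Exact binomial: n=32, k=20, p₀=1/4=0.2500
P(X=j) = C(n,j)·p₀^j·(1−p₀)^(n−j); p = Σ P(X=j) over j with P(X=j) ≤ P(X=20)
p-value (two-sided) = 0.00001
At α=0.1: p < α → reject H₀

reject H₀: yes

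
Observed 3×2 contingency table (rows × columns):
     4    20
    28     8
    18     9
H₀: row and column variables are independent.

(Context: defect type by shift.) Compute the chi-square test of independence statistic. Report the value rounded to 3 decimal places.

test statistic = 23.357

Row totals [24, 36, 27], col totals [50, 37], n=87
χ² = (4−13.79)²/13.79 + (20−10.21)²/10.21 + (28−20.69)²/20.69 + (8−15.31)²/15.31 + (18−15.52)²/15.52 + (9−11.48)²/11.48 = 23.3568
df = 2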